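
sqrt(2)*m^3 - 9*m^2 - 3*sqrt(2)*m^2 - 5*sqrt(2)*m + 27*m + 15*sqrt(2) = (m - 3)*(m - 5*sqrt(2))*(sqrt(2)*m + 1)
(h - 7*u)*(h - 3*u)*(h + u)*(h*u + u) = h^4*u - 9*h^3*u^2 + h^3*u + 11*h^2*u^3 - 9*h^2*u^2 + 21*h*u^4 + 11*h*u^3 + 21*u^4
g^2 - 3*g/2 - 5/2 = (g - 5/2)*(g + 1)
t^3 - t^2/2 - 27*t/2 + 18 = (t - 3)*(t - 3/2)*(t + 4)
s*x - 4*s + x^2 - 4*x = (s + x)*(x - 4)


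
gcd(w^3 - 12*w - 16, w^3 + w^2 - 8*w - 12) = w^2 + 4*w + 4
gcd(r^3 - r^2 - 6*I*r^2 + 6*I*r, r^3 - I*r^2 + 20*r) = r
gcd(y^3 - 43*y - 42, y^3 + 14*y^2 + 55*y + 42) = y^2 + 7*y + 6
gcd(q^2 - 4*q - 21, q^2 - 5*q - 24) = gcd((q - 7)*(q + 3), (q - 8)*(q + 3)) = q + 3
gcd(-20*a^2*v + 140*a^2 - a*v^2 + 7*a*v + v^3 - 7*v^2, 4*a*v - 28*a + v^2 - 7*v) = 4*a*v - 28*a + v^2 - 7*v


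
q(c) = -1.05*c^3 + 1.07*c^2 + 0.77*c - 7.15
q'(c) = -3.15*c^2 + 2.14*c + 0.77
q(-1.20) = -4.72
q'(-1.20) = -6.33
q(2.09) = -10.45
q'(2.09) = -8.52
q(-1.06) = -5.51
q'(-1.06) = -5.04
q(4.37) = -70.98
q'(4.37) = -50.03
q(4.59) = -82.61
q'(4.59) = -55.77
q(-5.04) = 150.57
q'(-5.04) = -90.03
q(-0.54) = -7.09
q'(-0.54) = -1.30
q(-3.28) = 38.89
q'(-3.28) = -40.14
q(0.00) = -7.15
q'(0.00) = 0.77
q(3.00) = -23.56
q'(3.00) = -21.16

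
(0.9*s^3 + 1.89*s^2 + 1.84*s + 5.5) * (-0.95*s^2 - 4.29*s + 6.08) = -0.855*s^5 - 5.6565*s^4 - 4.3841*s^3 - 1.6274*s^2 - 12.4078*s + 33.44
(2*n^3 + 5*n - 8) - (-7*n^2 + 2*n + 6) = 2*n^3 + 7*n^2 + 3*n - 14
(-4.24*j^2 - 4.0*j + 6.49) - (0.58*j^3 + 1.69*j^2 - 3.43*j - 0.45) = -0.58*j^3 - 5.93*j^2 - 0.57*j + 6.94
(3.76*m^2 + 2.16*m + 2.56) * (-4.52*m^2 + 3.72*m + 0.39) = -16.9952*m^4 + 4.224*m^3 - 2.0696*m^2 + 10.3656*m + 0.9984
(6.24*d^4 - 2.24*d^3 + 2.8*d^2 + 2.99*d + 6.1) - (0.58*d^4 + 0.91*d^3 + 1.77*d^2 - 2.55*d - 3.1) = 5.66*d^4 - 3.15*d^3 + 1.03*d^2 + 5.54*d + 9.2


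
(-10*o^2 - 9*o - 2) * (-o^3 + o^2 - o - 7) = 10*o^5 - o^4 + 3*o^3 + 77*o^2 + 65*o + 14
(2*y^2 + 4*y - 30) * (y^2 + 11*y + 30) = 2*y^4 + 26*y^3 + 74*y^2 - 210*y - 900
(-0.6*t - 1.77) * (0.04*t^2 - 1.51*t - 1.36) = -0.024*t^3 + 0.8352*t^2 + 3.4887*t + 2.4072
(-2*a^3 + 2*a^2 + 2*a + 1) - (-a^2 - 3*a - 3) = -2*a^3 + 3*a^2 + 5*a + 4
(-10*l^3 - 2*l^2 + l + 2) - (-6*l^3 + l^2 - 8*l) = -4*l^3 - 3*l^2 + 9*l + 2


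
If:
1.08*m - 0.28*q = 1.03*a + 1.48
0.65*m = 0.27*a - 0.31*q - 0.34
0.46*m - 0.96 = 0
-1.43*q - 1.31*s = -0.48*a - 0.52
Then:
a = 1.81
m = 2.09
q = -3.90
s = 5.31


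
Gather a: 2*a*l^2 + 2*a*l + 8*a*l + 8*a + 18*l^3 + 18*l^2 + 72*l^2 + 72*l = a*(2*l^2 + 10*l + 8) + 18*l^3 + 90*l^2 + 72*l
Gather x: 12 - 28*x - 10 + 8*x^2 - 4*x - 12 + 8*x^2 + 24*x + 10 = 16*x^2 - 8*x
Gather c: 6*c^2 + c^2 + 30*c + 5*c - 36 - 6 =7*c^2 + 35*c - 42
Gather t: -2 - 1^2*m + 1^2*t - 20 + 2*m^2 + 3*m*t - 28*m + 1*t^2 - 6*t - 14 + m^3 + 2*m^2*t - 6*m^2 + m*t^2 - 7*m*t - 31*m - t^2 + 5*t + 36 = m^3 - 4*m^2 + m*t^2 - 60*m + t*(2*m^2 - 4*m)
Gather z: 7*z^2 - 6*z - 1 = 7*z^2 - 6*z - 1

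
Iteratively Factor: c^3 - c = (c)*(c^2 - 1) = c*(c + 1)*(c - 1)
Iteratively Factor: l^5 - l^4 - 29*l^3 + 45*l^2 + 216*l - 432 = (l - 3)*(l^4 + 2*l^3 - 23*l^2 - 24*l + 144) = (l - 3)*(l + 4)*(l^3 - 2*l^2 - 15*l + 36) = (l - 3)^2*(l + 4)*(l^2 + l - 12) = (l - 3)^3*(l + 4)*(l + 4)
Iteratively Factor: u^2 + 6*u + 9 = (u + 3)*(u + 3)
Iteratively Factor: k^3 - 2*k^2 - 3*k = (k - 3)*(k^2 + k) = (k - 3)*(k + 1)*(k)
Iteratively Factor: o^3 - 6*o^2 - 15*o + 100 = (o - 5)*(o^2 - o - 20) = (o - 5)^2*(o + 4)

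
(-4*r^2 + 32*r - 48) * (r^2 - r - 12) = -4*r^4 + 36*r^3 - 32*r^2 - 336*r + 576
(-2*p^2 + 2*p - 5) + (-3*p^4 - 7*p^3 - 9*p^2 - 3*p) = -3*p^4 - 7*p^3 - 11*p^2 - p - 5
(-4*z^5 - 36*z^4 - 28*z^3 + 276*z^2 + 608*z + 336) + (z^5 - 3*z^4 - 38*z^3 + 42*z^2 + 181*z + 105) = -3*z^5 - 39*z^4 - 66*z^3 + 318*z^2 + 789*z + 441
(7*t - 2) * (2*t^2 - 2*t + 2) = 14*t^3 - 18*t^2 + 18*t - 4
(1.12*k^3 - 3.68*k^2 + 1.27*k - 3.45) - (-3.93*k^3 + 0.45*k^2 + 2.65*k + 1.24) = 5.05*k^3 - 4.13*k^2 - 1.38*k - 4.69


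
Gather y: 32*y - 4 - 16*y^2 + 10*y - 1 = -16*y^2 + 42*y - 5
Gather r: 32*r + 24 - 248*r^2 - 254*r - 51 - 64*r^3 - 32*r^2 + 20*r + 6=-64*r^3 - 280*r^2 - 202*r - 21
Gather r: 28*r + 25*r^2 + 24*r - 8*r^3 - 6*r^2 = -8*r^3 + 19*r^2 + 52*r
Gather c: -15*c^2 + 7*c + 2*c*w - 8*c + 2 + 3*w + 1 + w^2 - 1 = -15*c^2 + c*(2*w - 1) + w^2 + 3*w + 2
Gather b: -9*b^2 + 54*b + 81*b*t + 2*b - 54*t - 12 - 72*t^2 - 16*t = -9*b^2 + b*(81*t + 56) - 72*t^2 - 70*t - 12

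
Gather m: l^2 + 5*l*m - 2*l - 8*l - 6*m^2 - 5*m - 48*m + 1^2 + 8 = l^2 - 10*l - 6*m^2 + m*(5*l - 53) + 9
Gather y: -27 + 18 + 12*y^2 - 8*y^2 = 4*y^2 - 9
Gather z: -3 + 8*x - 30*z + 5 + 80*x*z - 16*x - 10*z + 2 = -8*x + z*(80*x - 40) + 4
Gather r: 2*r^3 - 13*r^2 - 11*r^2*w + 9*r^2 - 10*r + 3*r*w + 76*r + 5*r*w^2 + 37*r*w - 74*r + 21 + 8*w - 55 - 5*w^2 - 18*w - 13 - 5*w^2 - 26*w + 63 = 2*r^3 + r^2*(-11*w - 4) + r*(5*w^2 + 40*w - 8) - 10*w^2 - 36*w + 16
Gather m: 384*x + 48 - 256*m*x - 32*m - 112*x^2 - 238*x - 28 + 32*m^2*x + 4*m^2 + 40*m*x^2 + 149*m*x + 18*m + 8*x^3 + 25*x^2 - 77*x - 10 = m^2*(32*x + 4) + m*(40*x^2 - 107*x - 14) + 8*x^3 - 87*x^2 + 69*x + 10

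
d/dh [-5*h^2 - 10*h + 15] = -10*h - 10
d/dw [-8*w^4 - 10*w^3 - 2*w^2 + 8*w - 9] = -32*w^3 - 30*w^2 - 4*w + 8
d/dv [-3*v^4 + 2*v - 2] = 2 - 12*v^3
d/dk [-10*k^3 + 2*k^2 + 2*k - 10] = -30*k^2 + 4*k + 2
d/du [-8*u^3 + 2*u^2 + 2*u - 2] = -24*u^2 + 4*u + 2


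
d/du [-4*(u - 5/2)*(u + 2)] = 2 - 8*u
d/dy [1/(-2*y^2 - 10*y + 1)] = 2*(2*y + 5)/(2*y^2 + 10*y - 1)^2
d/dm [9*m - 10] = 9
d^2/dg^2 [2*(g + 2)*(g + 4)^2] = 12*g + 40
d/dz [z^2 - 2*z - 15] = 2*z - 2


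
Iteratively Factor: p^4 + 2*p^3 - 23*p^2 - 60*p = (p + 3)*(p^3 - p^2 - 20*p) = p*(p + 3)*(p^2 - p - 20) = p*(p - 5)*(p + 3)*(p + 4)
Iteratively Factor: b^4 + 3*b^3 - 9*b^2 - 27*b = (b + 3)*(b^3 - 9*b) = (b + 3)^2*(b^2 - 3*b) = b*(b + 3)^2*(b - 3)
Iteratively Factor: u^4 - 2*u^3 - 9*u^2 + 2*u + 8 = (u - 1)*(u^3 - u^2 - 10*u - 8) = (u - 1)*(u + 2)*(u^2 - 3*u - 4) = (u - 4)*(u - 1)*(u + 2)*(u + 1)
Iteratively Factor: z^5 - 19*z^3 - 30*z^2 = (z + 3)*(z^4 - 3*z^3 - 10*z^2) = (z - 5)*(z + 3)*(z^3 + 2*z^2) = z*(z - 5)*(z + 3)*(z^2 + 2*z) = z*(z - 5)*(z + 2)*(z + 3)*(z)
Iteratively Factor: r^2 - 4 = (r - 2)*(r + 2)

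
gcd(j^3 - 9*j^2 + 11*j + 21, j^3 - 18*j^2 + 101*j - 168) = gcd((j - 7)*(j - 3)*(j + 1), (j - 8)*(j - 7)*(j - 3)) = j^2 - 10*j + 21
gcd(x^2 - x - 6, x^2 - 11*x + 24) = x - 3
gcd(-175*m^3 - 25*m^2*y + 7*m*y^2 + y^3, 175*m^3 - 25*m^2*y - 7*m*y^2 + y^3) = -25*m^2 + y^2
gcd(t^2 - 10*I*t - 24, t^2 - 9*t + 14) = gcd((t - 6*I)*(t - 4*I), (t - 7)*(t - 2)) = 1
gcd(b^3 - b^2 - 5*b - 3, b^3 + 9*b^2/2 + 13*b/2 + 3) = b + 1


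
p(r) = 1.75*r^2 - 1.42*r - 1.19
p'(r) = 3.5*r - 1.42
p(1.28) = -0.14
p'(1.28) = 3.06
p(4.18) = 23.45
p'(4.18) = 13.21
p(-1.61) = 5.63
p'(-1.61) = -7.06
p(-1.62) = 5.70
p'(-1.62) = -7.09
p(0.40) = -1.48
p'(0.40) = -0.02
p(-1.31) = 3.67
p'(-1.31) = -6.00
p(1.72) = 1.54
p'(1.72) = 4.60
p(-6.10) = 72.59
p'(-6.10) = -22.77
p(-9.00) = 153.34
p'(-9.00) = -32.92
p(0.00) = -1.19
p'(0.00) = -1.42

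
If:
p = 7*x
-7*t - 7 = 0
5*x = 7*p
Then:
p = 0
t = -1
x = 0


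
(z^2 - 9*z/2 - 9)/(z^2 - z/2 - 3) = (z - 6)/(z - 2)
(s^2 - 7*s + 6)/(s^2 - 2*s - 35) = (-s^2 + 7*s - 6)/(-s^2 + 2*s + 35)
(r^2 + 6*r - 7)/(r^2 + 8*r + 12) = (r^2 + 6*r - 7)/(r^2 + 8*r + 12)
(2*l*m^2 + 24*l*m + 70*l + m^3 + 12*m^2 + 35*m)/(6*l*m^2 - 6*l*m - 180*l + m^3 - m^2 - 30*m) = (2*l*m + 14*l + m^2 + 7*m)/(6*l*m - 36*l + m^2 - 6*m)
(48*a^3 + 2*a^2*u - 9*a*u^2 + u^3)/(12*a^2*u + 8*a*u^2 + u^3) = (24*a^2 - 11*a*u + u^2)/(u*(6*a + u))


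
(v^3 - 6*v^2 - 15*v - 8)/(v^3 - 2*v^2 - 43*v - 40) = (v + 1)/(v + 5)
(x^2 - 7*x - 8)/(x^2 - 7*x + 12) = (x^2 - 7*x - 8)/(x^2 - 7*x + 12)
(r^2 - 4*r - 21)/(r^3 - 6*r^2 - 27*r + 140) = (r + 3)/(r^2 + r - 20)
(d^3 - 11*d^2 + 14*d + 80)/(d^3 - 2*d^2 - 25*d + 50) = (d^2 - 6*d - 16)/(d^2 + 3*d - 10)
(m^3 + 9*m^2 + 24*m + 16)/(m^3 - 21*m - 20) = (m + 4)/(m - 5)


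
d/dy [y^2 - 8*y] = 2*y - 8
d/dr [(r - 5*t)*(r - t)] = 2*r - 6*t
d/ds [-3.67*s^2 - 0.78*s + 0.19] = -7.34*s - 0.78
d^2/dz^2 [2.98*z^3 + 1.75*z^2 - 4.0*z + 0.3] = 17.88*z + 3.5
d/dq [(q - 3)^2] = 2*q - 6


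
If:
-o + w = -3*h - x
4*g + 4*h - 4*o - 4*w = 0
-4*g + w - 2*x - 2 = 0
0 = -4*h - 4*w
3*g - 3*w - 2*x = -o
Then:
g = -5/14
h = 1/7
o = -1/14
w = -1/7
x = -5/14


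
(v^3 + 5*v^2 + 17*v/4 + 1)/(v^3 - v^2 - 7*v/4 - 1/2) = (v + 4)/(v - 2)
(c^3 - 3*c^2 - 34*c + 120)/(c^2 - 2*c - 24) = (-c^3 + 3*c^2 + 34*c - 120)/(-c^2 + 2*c + 24)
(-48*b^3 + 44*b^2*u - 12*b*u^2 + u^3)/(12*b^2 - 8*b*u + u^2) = -4*b + u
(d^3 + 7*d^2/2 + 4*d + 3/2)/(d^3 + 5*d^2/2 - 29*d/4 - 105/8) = 4*(d^2 + 2*d + 1)/(4*d^2 + 4*d - 35)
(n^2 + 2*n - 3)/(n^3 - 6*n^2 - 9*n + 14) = (n + 3)/(n^2 - 5*n - 14)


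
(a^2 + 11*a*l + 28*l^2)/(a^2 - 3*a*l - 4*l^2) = (a^2 + 11*a*l + 28*l^2)/(a^2 - 3*a*l - 4*l^2)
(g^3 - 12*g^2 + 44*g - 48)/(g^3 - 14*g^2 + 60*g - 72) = (g - 4)/(g - 6)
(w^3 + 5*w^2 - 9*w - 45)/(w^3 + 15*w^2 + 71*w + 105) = (w - 3)/(w + 7)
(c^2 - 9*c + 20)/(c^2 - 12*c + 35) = (c - 4)/(c - 7)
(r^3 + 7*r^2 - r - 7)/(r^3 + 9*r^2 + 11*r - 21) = (r + 1)/(r + 3)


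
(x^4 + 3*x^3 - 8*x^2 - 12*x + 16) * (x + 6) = x^5 + 9*x^4 + 10*x^3 - 60*x^2 - 56*x + 96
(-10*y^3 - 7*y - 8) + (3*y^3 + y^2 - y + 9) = -7*y^3 + y^2 - 8*y + 1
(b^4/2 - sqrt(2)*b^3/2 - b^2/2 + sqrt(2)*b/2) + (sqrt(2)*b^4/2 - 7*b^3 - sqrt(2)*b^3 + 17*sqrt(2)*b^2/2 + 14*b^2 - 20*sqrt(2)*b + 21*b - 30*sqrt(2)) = b^4/2 + sqrt(2)*b^4/2 - 7*b^3 - 3*sqrt(2)*b^3/2 + 17*sqrt(2)*b^2/2 + 27*b^2/2 - 39*sqrt(2)*b/2 + 21*b - 30*sqrt(2)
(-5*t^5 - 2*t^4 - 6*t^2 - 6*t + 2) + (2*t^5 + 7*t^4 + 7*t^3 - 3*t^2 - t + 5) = -3*t^5 + 5*t^4 + 7*t^3 - 9*t^2 - 7*t + 7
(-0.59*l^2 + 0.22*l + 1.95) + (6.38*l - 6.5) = -0.59*l^2 + 6.6*l - 4.55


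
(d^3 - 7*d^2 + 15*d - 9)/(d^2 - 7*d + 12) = (d^2 - 4*d + 3)/(d - 4)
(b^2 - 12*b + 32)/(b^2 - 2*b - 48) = (b - 4)/(b + 6)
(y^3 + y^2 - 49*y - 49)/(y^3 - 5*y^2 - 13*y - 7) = (y + 7)/(y + 1)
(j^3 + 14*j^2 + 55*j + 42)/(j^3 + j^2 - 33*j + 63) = (j^2 + 7*j + 6)/(j^2 - 6*j + 9)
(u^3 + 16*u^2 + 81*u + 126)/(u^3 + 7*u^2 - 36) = (u + 7)/(u - 2)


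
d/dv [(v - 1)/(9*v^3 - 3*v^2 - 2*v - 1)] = (9*v^3 - 3*v^2 - 2*v + (v - 1)*(-27*v^2 + 6*v + 2) - 1)/(-9*v^3 + 3*v^2 + 2*v + 1)^2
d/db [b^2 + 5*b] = 2*b + 5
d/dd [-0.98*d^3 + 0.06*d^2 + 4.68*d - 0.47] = -2.94*d^2 + 0.12*d + 4.68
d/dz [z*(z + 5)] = 2*z + 5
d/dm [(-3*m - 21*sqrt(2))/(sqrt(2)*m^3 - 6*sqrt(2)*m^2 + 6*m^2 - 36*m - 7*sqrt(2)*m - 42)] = 3*(-sqrt(2)*m^3 - 6*m^2 + 6*sqrt(2)*m^2 + 7*sqrt(2)*m + 36*m - (m + 7*sqrt(2))*(-3*sqrt(2)*m^2 - 12*m + 12*sqrt(2)*m + 7*sqrt(2) + 36) + 42)/(-sqrt(2)*m^3 - 6*m^2 + 6*sqrt(2)*m^2 + 7*sqrt(2)*m + 36*m + 42)^2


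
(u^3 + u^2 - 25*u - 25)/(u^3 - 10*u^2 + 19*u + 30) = (u + 5)/(u - 6)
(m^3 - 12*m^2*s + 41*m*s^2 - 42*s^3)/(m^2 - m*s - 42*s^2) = (m^2 - 5*m*s + 6*s^2)/(m + 6*s)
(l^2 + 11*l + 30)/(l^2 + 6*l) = (l + 5)/l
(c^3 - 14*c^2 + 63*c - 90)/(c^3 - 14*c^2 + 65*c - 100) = (c^2 - 9*c + 18)/(c^2 - 9*c + 20)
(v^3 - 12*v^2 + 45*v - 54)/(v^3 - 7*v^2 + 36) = (v - 3)/(v + 2)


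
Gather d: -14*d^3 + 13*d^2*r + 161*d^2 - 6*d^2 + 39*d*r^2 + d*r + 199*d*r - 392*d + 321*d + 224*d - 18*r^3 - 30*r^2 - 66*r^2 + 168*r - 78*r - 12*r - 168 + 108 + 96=-14*d^3 + d^2*(13*r + 155) + d*(39*r^2 + 200*r + 153) - 18*r^3 - 96*r^2 + 78*r + 36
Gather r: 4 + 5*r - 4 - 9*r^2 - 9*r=-9*r^2 - 4*r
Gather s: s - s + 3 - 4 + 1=0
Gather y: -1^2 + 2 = 1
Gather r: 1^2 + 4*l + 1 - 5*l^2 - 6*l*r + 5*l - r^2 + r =-5*l^2 + 9*l - r^2 + r*(1 - 6*l) + 2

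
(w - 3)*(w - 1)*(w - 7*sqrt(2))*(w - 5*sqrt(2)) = w^4 - 12*sqrt(2)*w^3 - 4*w^3 + 48*sqrt(2)*w^2 + 73*w^2 - 280*w - 36*sqrt(2)*w + 210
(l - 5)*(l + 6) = l^2 + l - 30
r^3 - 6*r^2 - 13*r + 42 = (r - 7)*(r - 2)*(r + 3)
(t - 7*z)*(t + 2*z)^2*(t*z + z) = t^4*z - 3*t^3*z^2 + t^3*z - 24*t^2*z^3 - 3*t^2*z^2 - 28*t*z^4 - 24*t*z^3 - 28*z^4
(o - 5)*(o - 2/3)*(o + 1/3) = o^3 - 16*o^2/3 + 13*o/9 + 10/9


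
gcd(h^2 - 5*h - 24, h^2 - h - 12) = h + 3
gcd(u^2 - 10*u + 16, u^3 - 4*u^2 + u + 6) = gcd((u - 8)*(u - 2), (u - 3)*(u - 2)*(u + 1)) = u - 2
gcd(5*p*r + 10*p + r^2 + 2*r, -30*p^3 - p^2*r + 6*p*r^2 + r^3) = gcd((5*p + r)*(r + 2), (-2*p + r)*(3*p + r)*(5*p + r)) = 5*p + r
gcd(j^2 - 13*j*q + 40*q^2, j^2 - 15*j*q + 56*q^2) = -j + 8*q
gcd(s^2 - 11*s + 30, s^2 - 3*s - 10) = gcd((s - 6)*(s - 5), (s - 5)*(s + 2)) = s - 5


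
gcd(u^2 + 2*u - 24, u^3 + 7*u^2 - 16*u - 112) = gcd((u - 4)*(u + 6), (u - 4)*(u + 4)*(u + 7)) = u - 4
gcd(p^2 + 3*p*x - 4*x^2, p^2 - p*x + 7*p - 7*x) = -p + x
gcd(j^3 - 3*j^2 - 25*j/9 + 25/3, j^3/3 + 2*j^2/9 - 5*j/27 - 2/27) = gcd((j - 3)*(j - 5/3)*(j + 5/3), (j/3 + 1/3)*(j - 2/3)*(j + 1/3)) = 1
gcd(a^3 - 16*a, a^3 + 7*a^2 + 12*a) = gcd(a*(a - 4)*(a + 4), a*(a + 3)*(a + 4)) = a^2 + 4*a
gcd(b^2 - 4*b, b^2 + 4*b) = b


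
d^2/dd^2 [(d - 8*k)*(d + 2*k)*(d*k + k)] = 2*k*(3*d - 6*k + 1)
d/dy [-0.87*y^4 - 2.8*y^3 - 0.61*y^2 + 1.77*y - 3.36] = -3.48*y^3 - 8.4*y^2 - 1.22*y + 1.77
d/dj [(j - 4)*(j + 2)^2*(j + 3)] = 4*j^3 + 9*j^2 - 24*j - 52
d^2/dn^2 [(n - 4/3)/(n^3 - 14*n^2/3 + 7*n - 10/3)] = 2*(81*n^5 - 594*n^4 + 1743*n^3 - 2568*n^2 + 1908*n - 574)/(27*n^9 - 378*n^8 + 2331*n^7 - 8306*n^6 + 18837*n^5 - 28182*n^4 + 27801*n^3 - 17430*n^2 + 6300*n - 1000)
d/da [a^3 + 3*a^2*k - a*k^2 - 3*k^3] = 3*a^2 + 6*a*k - k^2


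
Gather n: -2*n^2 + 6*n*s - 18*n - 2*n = -2*n^2 + n*(6*s - 20)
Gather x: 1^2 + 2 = 3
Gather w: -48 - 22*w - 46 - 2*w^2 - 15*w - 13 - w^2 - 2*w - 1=-3*w^2 - 39*w - 108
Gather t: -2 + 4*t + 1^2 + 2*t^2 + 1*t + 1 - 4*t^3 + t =-4*t^3 + 2*t^2 + 6*t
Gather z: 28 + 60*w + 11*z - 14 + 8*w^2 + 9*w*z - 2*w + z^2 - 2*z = 8*w^2 + 58*w + z^2 + z*(9*w + 9) + 14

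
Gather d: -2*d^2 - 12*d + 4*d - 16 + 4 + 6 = -2*d^2 - 8*d - 6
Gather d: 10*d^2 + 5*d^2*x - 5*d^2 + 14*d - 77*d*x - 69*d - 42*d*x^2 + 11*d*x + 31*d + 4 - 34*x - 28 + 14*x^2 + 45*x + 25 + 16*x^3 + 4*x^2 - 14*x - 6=d^2*(5*x + 5) + d*(-42*x^2 - 66*x - 24) + 16*x^3 + 18*x^2 - 3*x - 5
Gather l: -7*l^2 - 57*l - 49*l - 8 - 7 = -7*l^2 - 106*l - 15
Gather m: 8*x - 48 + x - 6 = 9*x - 54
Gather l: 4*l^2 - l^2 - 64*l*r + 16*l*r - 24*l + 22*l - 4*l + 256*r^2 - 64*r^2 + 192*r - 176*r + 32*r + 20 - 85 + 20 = 3*l^2 + l*(-48*r - 6) + 192*r^2 + 48*r - 45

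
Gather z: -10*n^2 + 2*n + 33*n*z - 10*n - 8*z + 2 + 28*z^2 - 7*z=-10*n^2 - 8*n + 28*z^2 + z*(33*n - 15) + 2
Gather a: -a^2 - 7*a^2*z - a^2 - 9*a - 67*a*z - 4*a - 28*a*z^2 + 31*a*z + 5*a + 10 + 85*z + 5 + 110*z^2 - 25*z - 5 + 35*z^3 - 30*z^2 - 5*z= a^2*(-7*z - 2) + a*(-28*z^2 - 36*z - 8) + 35*z^3 + 80*z^2 + 55*z + 10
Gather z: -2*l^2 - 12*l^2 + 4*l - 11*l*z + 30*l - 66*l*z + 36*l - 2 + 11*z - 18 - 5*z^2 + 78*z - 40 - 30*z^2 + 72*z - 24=-14*l^2 + 70*l - 35*z^2 + z*(161 - 77*l) - 84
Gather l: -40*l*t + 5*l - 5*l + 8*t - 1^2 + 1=-40*l*t + 8*t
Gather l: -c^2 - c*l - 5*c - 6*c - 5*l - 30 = -c^2 - 11*c + l*(-c - 5) - 30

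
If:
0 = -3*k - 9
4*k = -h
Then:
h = 12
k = -3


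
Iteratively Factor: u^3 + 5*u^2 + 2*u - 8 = (u + 4)*(u^2 + u - 2) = (u + 2)*(u + 4)*(u - 1)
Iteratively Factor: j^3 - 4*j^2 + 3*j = (j - 3)*(j^2 - j) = (j - 3)*(j - 1)*(j)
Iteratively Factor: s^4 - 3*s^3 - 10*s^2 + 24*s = (s)*(s^3 - 3*s^2 - 10*s + 24) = s*(s - 4)*(s^2 + s - 6) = s*(s - 4)*(s - 2)*(s + 3)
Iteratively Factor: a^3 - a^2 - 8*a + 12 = (a + 3)*(a^2 - 4*a + 4) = (a - 2)*(a + 3)*(a - 2)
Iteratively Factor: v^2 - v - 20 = (v - 5)*(v + 4)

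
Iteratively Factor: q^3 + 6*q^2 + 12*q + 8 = (q + 2)*(q^2 + 4*q + 4) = (q + 2)^2*(q + 2)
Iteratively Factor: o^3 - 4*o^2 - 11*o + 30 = (o - 2)*(o^2 - 2*o - 15) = (o - 2)*(o + 3)*(o - 5)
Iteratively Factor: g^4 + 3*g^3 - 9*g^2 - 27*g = (g)*(g^3 + 3*g^2 - 9*g - 27) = g*(g + 3)*(g^2 - 9) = g*(g - 3)*(g + 3)*(g + 3)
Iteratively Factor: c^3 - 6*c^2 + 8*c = (c - 4)*(c^2 - 2*c) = c*(c - 4)*(c - 2)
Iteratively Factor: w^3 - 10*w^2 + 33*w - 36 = (w - 4)*(w^2 - 6*w + 9) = (w - 4)*(w - 3)*(w - 3)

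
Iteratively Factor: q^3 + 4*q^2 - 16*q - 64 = (q - 4)*(q^2 + 8*q + 16) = (q - 4)*(q + 4)*(q + 4)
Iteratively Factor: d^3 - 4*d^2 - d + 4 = (d - 1)*(d^2 - 3*d - 4) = (d - 1)*(d + 1)*(d - 4)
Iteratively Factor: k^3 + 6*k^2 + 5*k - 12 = (k + 3)*(k^2 + 3*k - 4) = (k - 1)*(k + 3)*(k + 4)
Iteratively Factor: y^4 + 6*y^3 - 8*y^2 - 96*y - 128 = (y - 4)*(y^3 + 10*y^2 + 32*y + 32) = (y - 4)*(y + 4)*(y^2 + 6*y + 8) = (y - 4)*(y + 4)^2*(y + 2)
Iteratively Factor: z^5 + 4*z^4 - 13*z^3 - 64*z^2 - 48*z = (z + 3)*(z^4 + z^3 - 16*z^2 - 16*z) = z*(z + 3)*(z^3 + z^2 - 16*z - 16) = z*(z + 1)*(z + 3)*(z^2 - 16) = z*(z + 1)*(z + 3)*(z + 4)*(z - 4)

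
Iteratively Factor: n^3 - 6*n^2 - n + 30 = (n - 3)*(n^2 - 3*n - 10) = (n - 5)*(n - 3)*(n + 2)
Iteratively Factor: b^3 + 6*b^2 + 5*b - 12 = (b + 4)*(b^2 + 2*b - 3) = (b - 1)*(b + 4)*(b + 3)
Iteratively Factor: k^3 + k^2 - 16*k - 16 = (k - 4)*(k^2 + 5*k + 4) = (k - 4)*(k + 1)*(k + 4)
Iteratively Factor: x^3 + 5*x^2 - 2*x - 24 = (x - 2)*(x^2 + 7*x + 12) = (x - 2)*(x + 3)*(x + 4)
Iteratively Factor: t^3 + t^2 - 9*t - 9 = (t + 1)*(t^2 - 9) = (t + 1)*(t + 3)*(t - 3)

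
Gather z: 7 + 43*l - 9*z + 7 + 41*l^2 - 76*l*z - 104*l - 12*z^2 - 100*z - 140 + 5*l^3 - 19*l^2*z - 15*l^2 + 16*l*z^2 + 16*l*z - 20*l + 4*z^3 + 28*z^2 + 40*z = 5*l^3 + 26*l^2 - 81*l + 4*z^3 + z^2*(16*l + 16) + z*(-19*l^2 - 60*l - 69) - 126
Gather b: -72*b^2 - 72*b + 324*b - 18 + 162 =-72*b^2 + 252*b + 144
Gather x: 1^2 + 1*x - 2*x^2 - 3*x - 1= -2*x^2 - 2*x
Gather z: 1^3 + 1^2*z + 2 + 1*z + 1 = 2*z + 4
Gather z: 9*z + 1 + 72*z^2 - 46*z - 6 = 72*z^2 - 37*z - 5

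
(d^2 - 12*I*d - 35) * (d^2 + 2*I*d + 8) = d^4 - 10*I*d^3 - 3*d^2 - 166*I*d - 280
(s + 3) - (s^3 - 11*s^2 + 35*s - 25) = -s^3 + 11*s^2 - 34*s + 28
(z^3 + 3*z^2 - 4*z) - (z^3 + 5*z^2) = -2*z^2 - 4*z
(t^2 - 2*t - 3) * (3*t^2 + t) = 3*t^4 - 5*t^3 - 11*t^2 - 3*t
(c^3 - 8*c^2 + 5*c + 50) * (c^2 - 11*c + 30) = c^5 - 19*c^4 + 123*c^3 - 245*c^2 - 400*c + 1500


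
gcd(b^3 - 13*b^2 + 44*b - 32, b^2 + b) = 1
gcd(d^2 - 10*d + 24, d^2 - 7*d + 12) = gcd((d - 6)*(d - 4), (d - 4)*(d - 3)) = d - 4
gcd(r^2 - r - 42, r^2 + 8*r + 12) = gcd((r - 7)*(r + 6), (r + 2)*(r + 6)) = r + 6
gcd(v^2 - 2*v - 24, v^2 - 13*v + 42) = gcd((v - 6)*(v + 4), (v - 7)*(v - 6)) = v - 6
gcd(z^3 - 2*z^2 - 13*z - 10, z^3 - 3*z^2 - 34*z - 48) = z + 2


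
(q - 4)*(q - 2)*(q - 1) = q^3 - 7*q^2 + 14*q - 8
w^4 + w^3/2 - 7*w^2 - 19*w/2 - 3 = (w - 3)*(w + 1/2)*(w + 1)*(w + 2)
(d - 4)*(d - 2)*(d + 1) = d^3 - 5*d^2 + 2*d + 8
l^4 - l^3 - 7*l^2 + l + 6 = (l - 3)*(l - 1)*(l + 1)*(l + 2)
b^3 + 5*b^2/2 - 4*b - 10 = (b - 2)*(b + 2)*(b + 5/2)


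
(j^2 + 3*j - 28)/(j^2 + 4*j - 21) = (j - 4)/(j - 3)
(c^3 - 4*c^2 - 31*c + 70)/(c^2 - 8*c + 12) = (c^2 - 2*c - 35)/(c - 6)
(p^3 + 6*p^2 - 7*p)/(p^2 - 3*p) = (p^2 + 6*p - 7)/(p - 3)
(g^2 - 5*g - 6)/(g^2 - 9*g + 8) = (g^2 - 5*g - 6)/(g^2 - 9*g + 8)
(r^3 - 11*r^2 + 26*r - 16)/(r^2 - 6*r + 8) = (r^2 - 9*r + 8)/(r - 4)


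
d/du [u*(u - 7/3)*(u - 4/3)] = 3*u^2 - 22*u/3 + 28/9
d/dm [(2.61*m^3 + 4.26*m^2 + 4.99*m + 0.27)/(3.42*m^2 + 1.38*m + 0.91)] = (8.9262*m^4 + 7.2036*m^3 - 4.06169999999999*m^2 + 5.9064*m + 4.1683)/(11.6964*m^4 + 9.4392*m^3 + 8.1288*m^2 + 2.5116*m + 0.8281)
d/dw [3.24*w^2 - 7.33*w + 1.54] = 6.48*w - 7.33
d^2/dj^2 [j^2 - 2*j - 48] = 2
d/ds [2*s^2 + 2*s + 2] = 4*s + 2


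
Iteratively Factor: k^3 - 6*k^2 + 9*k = (k - 3)*(k^2 - 3*k) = k*(k - 3)*(k - 3)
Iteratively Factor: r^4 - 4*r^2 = (r)*(r^3 - 4*r) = r^2*(r^2 - 4) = r^2*(r - 2)*(r + 2)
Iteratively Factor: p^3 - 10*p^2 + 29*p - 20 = (p - 1)*(p^2 - 9*p + 20) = (p - 4)*(p - 1)*(p - 5)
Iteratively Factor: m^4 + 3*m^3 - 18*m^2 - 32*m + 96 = (m - 3)*(m^3 + 6*m^2 - 32) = (m - 3)*(m + 4)*(m^2 + 2*m - 8) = (m - 3)*(m - 2)*(m + 4)*(m + 4)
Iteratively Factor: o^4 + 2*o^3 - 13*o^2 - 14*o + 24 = (o + 4)*(o^3 - 2*o^2 - 5*o + 6) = (o - 3)*(o + 4)*(o^2 + o - 2) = (o - 3)*(o - 1)*(o + 4)*(o + 2)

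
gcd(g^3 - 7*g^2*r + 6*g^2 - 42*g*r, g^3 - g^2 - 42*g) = g^2 + 6*g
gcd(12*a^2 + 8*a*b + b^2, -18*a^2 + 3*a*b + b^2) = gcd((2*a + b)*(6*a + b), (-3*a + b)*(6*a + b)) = 6*a + b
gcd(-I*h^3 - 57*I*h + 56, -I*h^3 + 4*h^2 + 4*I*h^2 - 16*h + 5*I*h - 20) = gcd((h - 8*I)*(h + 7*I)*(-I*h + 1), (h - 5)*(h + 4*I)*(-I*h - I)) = 1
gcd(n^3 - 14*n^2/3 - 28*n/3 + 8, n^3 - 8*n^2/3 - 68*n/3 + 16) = n^2 - 20*n/3 + 4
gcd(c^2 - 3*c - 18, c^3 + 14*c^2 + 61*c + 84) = c + 3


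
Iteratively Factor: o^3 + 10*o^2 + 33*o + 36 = (o + 3)*(o^2 + 7*o + 12) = (o + 3)^2*(o + 4)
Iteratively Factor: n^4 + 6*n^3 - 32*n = (n + 4)*(n^3 + 2*n^2 - 8*n) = (n + 4)^2*(n^2 - 2*n) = (n - 2)*(n + 4)^2*(n)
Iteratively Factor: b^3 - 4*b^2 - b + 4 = (b + 1)*(b^2 - 5*b + 4) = (b - 4)*(b + 1)*(b - 1)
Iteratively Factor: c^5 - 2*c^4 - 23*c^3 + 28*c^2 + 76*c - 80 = (c - 5)*(c^4 + 3*c^3 - 8*c^2 - 12*c + 16) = (c - 5)*(c - 1)*(c^3 + 4*c^2 - 4*c - 16) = (c - 5)*(c - 2)*(c - 1)*(c^2 + 6*c + 8) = (c - 5)*(c - 2)*(c - 1)*(c + 4)*(c + 2)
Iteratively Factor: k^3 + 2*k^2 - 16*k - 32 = (k + 4)*(k^2 - 2*k - 8) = (k - 4)*(k + 4)*(k + 2)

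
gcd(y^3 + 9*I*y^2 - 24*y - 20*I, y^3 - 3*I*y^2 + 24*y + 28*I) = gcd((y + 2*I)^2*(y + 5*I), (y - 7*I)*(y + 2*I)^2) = y^2 + 4*I*y - 4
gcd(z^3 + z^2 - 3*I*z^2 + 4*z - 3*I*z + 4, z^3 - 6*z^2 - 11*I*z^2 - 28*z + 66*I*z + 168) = z - 4*I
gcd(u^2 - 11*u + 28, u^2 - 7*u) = u - 7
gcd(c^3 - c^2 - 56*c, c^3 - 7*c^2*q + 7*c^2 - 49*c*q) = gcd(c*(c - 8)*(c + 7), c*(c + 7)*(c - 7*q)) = c^2 + 7*c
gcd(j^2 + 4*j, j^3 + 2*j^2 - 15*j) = j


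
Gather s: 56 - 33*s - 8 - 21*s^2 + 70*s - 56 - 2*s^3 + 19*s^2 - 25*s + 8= -2*s^3 - 2*s^2 + 12*s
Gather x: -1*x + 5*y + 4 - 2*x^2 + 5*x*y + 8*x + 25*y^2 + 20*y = -2*x^2 + x*(5*y + 7) + 25*y^2 + 25*y + 4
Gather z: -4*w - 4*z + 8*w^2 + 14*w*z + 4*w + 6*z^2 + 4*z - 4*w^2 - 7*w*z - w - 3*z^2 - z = 4*w^2 - w + 3*z^2 + z*(7*w - 1)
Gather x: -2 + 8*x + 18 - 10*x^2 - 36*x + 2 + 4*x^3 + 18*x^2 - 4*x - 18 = 4*x^3 + 8*x^2 - 32*x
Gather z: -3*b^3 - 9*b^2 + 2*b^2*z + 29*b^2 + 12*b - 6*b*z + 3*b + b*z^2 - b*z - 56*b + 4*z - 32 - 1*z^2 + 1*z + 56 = -3*b^3 + 20*b^2 - 41*b + z^2*(b - 1) + z*(2*b^2 - 7*b + 5) + 24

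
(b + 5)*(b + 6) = b^2 + 11*b + 30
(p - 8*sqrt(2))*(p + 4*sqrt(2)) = p^2 - 4*sqrt(2)*p - 64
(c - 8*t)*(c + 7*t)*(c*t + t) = c^3*t - c^2*t^2 + c^2*t - 56*c*t^3 - c*t^2 - 56*t^3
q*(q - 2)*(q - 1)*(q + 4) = q^4 + q^3 - 10*q^2 + 8*q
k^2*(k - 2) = k^3 - 2*k^2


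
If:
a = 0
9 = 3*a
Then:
No Solution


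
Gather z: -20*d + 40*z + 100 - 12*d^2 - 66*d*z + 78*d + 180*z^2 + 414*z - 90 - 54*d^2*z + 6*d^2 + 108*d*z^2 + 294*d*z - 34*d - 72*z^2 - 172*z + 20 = -6*d^2 + 24*d + z^2*(108*d + 108) + z*(-54*d^2 + 228*d + 282) + 30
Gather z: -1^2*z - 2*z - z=-4*z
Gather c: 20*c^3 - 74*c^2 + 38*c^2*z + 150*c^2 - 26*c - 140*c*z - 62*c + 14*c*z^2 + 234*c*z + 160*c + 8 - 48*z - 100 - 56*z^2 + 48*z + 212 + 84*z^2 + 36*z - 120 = 20*c^3 + c^2*(38*z + 76) + c*(14*z^2 + 94*z + 72) + 28*z^2 + 36*z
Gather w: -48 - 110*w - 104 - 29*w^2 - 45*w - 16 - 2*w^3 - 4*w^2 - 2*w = -2*w^3 - 33*w^2 - 157*w - 168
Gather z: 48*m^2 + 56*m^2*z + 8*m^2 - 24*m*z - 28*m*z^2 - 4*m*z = 56*m^2 - 28*m*z^2 + z*(56*m^2 - 28*m)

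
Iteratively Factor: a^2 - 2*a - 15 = (a - 5)*(a + 3)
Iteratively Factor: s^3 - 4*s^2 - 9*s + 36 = (s + 3)*(s^2 - 7*s + 12) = (s - 4)*(s + 3)*(s - 3)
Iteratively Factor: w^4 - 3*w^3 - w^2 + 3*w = (w)*(w^3 - 3*w^2 - w + 3) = w*(w - 1)*(w^2 - 2*w - 3) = w*(w - 1)*(w + 1)*(w - 3)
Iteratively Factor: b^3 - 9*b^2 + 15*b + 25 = (b + 1)*(b^2 - 10*b + 25) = (b - 5)*(b + 1)*(b - 5)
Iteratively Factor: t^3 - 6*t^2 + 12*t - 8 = (t - 2)*(t^2 - 4*t + 4) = (t - 2)^2*(t - 2)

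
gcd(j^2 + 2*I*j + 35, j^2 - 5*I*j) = j - 5*I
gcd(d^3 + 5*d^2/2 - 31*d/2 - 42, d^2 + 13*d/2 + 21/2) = d^2 + 13*d/2 + 21/2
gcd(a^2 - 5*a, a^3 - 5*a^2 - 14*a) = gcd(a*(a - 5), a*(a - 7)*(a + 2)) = a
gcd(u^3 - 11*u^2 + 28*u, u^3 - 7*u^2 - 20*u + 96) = 1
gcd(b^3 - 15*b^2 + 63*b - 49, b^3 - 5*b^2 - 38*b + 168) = b - 7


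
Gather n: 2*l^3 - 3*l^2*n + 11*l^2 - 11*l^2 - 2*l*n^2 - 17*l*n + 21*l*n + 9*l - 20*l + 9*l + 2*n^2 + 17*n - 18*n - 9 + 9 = 2*l^3 - 2*l + n^2*(2 - 2*l) + n*(-3*l^2 + 4*l - 1)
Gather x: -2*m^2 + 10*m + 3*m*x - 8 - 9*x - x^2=-2*m^2 + 10*m - x^2 + x*(3*m - 9) - 8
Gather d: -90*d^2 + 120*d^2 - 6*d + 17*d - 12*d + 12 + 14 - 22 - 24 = 30*d^2 - d - 20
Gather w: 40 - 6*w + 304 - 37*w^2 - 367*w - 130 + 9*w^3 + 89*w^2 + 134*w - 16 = 9*w^3 + 52*w^2 - 239*w + 198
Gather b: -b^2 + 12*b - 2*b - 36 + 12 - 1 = -b^2 + 10*b - 25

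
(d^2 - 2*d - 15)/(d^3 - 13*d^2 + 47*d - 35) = (d + 3)/(d^2 - 8*d + 7)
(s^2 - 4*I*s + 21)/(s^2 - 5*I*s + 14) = (s + 3*I)/(s + 2*I)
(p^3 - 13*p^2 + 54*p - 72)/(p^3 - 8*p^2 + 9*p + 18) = (p - 4)/(p + 1)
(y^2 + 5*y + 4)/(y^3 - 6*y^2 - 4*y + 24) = (y^2 + 5*y + 4)/(y^3 - 6*y^2 - 4*y + 24)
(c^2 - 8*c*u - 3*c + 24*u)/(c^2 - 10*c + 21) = (c - 8*u)/(c - 7)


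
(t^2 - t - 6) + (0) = t^2 - t - 6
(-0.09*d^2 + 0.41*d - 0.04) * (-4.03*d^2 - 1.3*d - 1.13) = 0.3627*d^4 - 1.5353*d^3 - 0.2701*d^2 - 0.4113*d + 0.0452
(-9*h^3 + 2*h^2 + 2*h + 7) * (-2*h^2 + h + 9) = 18*h^5 - 13*h^4 - 83*h^3 + 6*h^2 + 25*h + 63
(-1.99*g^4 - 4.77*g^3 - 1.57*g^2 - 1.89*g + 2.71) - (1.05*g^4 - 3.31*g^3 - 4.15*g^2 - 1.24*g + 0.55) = -3.04*g^4 - 1.46*g^3 + 2.58*g^2 - 0.65*g + 2.16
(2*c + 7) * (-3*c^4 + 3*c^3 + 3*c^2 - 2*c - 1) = -6*c^5 - 15*c^4 + 27*c^3 + 17*c^2 - 16*c - 7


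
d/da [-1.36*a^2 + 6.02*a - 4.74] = 6.02 - 2.72*a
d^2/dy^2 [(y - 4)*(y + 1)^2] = 6*y - 4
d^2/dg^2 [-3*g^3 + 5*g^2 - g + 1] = 10 - 18*g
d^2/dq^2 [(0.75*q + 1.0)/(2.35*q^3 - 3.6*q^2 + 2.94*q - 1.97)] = (24.85125*q^5 + 28.2*q^4 - 126.2835*q^3 + 160.8795*q^2 - 67.641*q + 11.7909)/(12.977875*q^9 - 59.643*q^8 + 140.07645*q^7 - 228.528375*q^6 + 275.24178*q^5 - 251.60886*q^4 + 177.875409*q^3 - 92.997396*q^2 + 34.229538*q - 7.645373)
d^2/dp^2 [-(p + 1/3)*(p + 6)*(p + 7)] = -6*p - 80/3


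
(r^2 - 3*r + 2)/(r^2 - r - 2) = (r - 1)/(r + 1)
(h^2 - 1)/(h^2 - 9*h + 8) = (h + 1)/(h - 8)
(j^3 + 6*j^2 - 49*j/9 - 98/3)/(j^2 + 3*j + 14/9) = (3*j^2 + 11*j - 42)/(3*j + 2)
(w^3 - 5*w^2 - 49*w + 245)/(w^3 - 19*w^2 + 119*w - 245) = (w + 7)/(w - 7)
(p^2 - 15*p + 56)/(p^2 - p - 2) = (-p^2 + 15*p - 56)/(-p^2 + p + 2)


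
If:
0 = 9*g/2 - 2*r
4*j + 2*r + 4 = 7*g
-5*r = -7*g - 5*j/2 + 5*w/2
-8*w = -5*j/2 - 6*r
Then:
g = -440/1893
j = -2168/1893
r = -330/631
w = -1420/1893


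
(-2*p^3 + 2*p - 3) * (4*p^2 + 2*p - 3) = -8*p^5 - 4*p^4 + 14*p^3 - 8*p^2 - 12*p + 9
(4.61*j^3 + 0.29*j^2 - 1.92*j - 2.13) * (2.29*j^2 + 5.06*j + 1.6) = 10.5569*j^5 + 23.9907*j^4 + 4.4466*j^3 - 14.1289*j^2 - 13.8498*j - 3.408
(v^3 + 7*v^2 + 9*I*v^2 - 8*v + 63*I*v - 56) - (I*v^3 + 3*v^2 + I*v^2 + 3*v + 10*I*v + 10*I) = v^3 - I*v^3 + 4*v^2 + 8*I*v^2 - 11*v + 53*I*v - 56 - 10*I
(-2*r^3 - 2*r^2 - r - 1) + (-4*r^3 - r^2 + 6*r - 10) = -6*r^3 - 3*r^2 + 5*r - 11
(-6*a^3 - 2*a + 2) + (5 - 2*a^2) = -6*a^3 - 2*a^2 - 2*a + 7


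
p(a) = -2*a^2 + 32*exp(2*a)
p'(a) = -4*a + 64*exp(2*a)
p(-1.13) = 0.79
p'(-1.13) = 11.20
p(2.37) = 3650.66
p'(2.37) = 7314.31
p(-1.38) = -1.78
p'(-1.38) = 9.57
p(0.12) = 40.65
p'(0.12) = 80.88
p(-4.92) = -48.41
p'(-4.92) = 19.68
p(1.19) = 342.92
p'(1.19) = 686.75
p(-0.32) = 16.67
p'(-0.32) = 35.03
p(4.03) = 101256.80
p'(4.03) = 202562.45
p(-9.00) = -162.00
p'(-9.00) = 36.00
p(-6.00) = -72.00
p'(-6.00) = 24.00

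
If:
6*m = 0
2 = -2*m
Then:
No Solution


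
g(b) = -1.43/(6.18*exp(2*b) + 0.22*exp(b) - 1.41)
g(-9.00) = 1.01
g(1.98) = -0.00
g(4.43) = -0.00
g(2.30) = -0.00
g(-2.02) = 1.12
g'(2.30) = 0.00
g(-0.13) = -0.40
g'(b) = -1.43*(-12.36*exp(2*b) - 0.22*exp(b))/(6.18*exp(2*b) + 0.22*exp(b) - 1.41)^2 = (17.6748*exp(b) + 0.3146)*exp(b)/(6.18*exp(2*b) + 0.22*exp(b) - 1.41)^2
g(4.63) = -0.00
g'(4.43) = 0.00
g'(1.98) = 0.01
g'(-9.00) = 0.00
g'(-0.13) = 1.10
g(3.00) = 0.00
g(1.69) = -0.01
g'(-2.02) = 0.22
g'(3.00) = 0.00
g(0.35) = -0.13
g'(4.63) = 0.00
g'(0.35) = 0.28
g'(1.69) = 0.02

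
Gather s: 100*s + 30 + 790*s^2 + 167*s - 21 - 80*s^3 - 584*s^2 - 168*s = -80*s^3 + 206*s^2 + 99*s + 9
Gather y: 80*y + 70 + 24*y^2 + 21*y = 24*y^2 + 101*y + 70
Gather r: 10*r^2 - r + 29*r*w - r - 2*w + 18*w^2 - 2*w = 10*r^2 + r*(29*w - 2) + 18*w^2 - 4*w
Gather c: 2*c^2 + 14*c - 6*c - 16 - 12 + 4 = 2*c^2 + 8*c - 24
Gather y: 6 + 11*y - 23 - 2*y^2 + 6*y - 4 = -2*y^2 + 17*y - 21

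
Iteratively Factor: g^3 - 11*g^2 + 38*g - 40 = (g - 4)*(g^2 - 7*g + 10) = (g - 4)*(g - 2)*(g - 5)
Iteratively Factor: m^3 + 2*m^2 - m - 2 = (m + 2)*(m^2 - 1) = (m - 1)*(m + 2)*(m + 1)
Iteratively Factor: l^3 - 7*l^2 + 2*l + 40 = (l - 5)*(l^2 - 2*l - 8) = (l - 5)*(l - 4)*(l + 2)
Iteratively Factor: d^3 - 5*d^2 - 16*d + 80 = (d - 4)*(d^2 - d - 20) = (d - 4)*(d + 4)*(d - 5)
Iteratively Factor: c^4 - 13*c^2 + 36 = (c + 2)*(c^3 - 2*c^2 - 9*c + 18) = (c - 3)*(c + 2)*(c^2 + c - 6) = (c - 3)*(c - 2)*(c + 2)*(c + 3)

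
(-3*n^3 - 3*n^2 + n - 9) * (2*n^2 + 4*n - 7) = -6*n^5 - 18*n^4 + 11*n^3 + 7*n^2 - 43*n + 63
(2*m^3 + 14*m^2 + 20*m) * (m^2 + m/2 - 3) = 2*m^5 + 15*m^4 + 21*m^3 - 32*m^2 - 60*m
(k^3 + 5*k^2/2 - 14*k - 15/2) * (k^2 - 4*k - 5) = k^5 - 3*k^4/2 - 29*k^3 + 36*k^2 + 100*k + 75/2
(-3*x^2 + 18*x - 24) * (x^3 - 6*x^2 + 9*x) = -3*x^5 + 36*x^4 - 159*x^3 + 306*x^2 - 216*x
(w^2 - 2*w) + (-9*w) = w^2 - 11*w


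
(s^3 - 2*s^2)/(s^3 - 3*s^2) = (s - 2)/(s - 3)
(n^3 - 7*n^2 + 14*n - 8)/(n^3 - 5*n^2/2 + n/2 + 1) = 2*(n - 4)/(2*n + 1)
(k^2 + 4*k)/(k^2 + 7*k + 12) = k/(k + 3)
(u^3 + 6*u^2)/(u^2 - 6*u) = u*(u + 6)/(u - 6)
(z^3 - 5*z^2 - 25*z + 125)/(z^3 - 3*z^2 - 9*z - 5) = (z^2 - 25)/(z^2 + 2*z + 1)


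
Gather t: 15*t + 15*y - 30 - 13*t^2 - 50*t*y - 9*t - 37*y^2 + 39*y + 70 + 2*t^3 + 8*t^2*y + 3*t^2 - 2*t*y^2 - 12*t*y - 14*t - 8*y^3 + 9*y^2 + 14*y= 2*t^3 + t^2*(8*y - 10) + t*(-2*y^2 - 62*y - 8) - 8*y^3 - 28*y^2 + 68*y + 40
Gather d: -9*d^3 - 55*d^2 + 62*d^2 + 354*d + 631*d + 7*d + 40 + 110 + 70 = -9*d^3 + 7*d^2 + 992*d + 220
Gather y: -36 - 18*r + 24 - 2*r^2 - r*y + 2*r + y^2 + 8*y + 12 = -2*r^2 - 16*r + y^2 + y*(8 - r)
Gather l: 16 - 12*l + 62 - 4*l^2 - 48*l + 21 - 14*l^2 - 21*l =-18*l^2 - 81*l + 99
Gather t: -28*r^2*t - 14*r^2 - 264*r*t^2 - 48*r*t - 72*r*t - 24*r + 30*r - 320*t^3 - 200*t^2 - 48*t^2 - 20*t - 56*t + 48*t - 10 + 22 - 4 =-14*r^2 + 6*r - 320*t^3 + t^2*(-264*r - 248) + t*(-28*r^2 - 120*r - 28) + 8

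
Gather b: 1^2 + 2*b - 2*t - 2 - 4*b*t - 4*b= b*(-4*t - 2) - 2*t - 1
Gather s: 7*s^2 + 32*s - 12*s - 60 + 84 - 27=7*s^2 + 20*s - 3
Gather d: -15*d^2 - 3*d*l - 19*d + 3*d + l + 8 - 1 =-15*d^2 + d*(-3*l - 16) + l + 7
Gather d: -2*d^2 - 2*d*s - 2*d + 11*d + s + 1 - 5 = -2*d^2 + d*(9 - 2*s) + s - 4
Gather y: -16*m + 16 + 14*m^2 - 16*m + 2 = 14*m^2 - 32*m + 18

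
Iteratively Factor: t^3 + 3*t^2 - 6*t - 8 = (t + 1)*(t^2 + 2*t - 8) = (t + 1)*(t + 4)*(t - 2)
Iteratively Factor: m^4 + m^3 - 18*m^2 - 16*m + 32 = (m + 2)*(m^3 - m^2 - 16*m + 16) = (m - 1)*(m + 2)*(m^2 - 16) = (m - 1)*(m + 2)*(m + 4)*(m - 4)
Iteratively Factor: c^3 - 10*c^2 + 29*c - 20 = (c - 1)*(c^2 - 9*c + 20) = (c - 5)*(c - 1)*(c - 4)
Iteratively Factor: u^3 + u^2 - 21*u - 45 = (u - 5)*(u^2 + 6*u + 9) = (u - 5)*(u + 3)*(u + 3)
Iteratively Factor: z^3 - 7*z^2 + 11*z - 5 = (z - 5)*(z^2 - 2*z + 1) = (z - 5)*(z - 1)*(z - 1)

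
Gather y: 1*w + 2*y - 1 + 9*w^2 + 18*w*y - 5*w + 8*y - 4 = 9*w^2 - 4*w + y*(18*w + 10) - 5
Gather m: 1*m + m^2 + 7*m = m^2 + 8*m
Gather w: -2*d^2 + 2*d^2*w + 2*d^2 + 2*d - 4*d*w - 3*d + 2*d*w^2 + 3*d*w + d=2*d*w^2 + w*(2*d^2 - d)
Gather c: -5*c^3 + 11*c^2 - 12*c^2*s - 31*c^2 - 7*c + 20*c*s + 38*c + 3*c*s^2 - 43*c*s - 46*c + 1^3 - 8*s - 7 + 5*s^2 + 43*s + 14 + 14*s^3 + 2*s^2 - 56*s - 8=-5*c^3 + c^2*(-12*s - 20) + c*(3*s^2 - 23*s - 15) + 14*s^3 + 7*s^2 - 21*s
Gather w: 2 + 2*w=2*w + 2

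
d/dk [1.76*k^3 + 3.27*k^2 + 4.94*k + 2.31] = 5.28*k^2 + 6.54*k + 4.94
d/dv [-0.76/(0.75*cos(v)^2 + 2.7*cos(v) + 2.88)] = -(1.14*cos(v) + 2.052)*sin(v)/(0.75*cos(v)^2 + 2.7*cos(v) + 2.88)^2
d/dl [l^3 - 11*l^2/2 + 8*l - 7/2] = 3*l^2 - 11*l + 8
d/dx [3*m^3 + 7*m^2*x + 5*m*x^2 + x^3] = 7*m^2 + 10*m*x + 3*x^2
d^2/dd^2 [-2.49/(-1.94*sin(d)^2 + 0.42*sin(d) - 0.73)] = (-37.485456*sin(d)^4 + 6.086556*sin(d)^3 + 69.8943*sin(d)^2 - 12.936546*sin(d) - 6.174204)/(1.94*sin(d)^2 - 0.42*sin(d) + 0.73)^3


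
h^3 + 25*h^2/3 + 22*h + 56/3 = (h + 2)*(h + 7/3)*(h + 4)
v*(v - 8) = v^2 - 8*v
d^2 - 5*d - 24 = (d - 8)*(d + 3)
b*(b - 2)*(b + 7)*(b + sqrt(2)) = b^4 + sqrt(2)*b^3 + 5*b^3 - 14*b^2 + 5*sqrt(2)*b^2 - 14*sqrt(2)*b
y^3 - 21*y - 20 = (y - 5)*(y + 1)*(y + 4)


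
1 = 1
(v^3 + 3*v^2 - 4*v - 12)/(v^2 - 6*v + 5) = (v^3 + 3*v^2 - 4*v - 12)/(v^2 - 6*v + 5)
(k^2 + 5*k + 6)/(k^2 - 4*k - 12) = (k + 3)/(k - 6)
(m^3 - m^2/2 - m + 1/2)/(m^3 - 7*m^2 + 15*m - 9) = (2*m^2 + m - 1)/(2*(m^2 - 6*m + 9))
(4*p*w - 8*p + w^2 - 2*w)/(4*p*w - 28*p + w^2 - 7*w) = (w - 2)/(w - 7)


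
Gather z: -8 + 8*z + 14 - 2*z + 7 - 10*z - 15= -4*z - 2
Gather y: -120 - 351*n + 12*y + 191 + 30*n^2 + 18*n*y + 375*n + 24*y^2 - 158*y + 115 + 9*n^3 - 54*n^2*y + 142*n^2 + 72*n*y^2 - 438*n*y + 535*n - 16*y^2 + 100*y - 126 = 9*n^3 + 172*n^2 + 559*n + y^2*(72*n + 8) + y*(-54*n^2 - 420*n - 46) + 60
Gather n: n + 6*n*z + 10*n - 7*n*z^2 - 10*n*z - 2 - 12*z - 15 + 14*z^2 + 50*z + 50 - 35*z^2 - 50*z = n*(-7*z^2 - 4*z + 11) - 21*z^2 - 12*z + 33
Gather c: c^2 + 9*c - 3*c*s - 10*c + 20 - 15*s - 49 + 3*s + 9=c^2 + c*(-3*s - 1) - 12*s - 20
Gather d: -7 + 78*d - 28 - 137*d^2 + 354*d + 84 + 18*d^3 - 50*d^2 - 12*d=18*d^3 - 187*d^2 + 420*d + 49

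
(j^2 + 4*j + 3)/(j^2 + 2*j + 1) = (j + 3)/(j + 1)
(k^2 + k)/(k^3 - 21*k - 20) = k/(k^2 - k - 20)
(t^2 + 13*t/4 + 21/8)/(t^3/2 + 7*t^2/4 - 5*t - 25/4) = (8*t^2 + 26*t + 21)/(2*(2*t^3 + 7*t^2 - 20*t - 25))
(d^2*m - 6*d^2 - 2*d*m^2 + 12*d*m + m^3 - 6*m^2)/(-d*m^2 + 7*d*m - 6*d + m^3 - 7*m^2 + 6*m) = (-d + m)/(m - 1)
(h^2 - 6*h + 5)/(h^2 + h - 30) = (h - 1)/(h + 6)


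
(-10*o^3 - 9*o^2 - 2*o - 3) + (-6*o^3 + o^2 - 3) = -16*o^3 - 8*o^2 - 2*o - 6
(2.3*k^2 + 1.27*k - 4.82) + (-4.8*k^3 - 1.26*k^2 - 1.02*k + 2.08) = -4.8*k^3 + 1.04*k^2 + 0.25*k - 2.74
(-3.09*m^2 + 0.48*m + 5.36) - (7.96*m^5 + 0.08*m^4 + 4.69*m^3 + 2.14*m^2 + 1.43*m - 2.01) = -7.96*m^5 - 0.08*m^4 - 4.69*m^3 - 5.23*m^2 - 0.95*m + 7.37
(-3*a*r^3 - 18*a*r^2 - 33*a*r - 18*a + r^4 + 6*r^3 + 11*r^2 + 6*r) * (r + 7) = -3*a*r^4 - 39*a*r^3 - 159*a*r^2 - 249*a*r - 126*a + r^5 + 13*r^4 + 53*r^3 + 83*r^2 + 42*r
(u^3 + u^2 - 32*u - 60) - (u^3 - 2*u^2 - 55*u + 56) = 3*u^2 + 23*u - 116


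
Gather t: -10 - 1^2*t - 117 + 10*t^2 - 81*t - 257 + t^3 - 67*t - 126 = t^3 + 10*t^2 - 149*t - 510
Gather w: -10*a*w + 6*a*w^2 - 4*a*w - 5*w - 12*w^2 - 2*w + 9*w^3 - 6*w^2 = 9*w^3 + w^2*(6*a - 18) + w*(-14*a - 7)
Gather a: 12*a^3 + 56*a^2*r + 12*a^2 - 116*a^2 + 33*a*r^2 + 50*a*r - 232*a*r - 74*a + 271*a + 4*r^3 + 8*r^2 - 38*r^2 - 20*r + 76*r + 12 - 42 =12*a^3 + a^2*(56*r - 104) + a*(33*r^2 - 182*r + 197) + 4*r^3 - 30*r^2 + 56*r - 30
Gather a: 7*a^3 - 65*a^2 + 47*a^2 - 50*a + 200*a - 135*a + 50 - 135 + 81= 7*a^3 - 18*a^2 + 15*a - 4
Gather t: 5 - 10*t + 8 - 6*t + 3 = 16 - 16*t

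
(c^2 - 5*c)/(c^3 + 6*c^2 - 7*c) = (c - 5)/(c^2 + 6*c - 7)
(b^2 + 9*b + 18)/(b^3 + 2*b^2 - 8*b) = (b^2 + 9*b + 18)/(b*(b^2 + 2*b - 8))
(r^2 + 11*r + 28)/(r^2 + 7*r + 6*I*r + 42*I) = (r + 4)/(r + 6*I)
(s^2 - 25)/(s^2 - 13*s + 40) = (s + 5)/(s - 8)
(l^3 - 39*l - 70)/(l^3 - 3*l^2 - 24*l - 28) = (l + 5)/(l + 2)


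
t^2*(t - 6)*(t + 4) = t^4 - 2*t^3 - 24*t^2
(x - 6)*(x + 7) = x^2 + x - 42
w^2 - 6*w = w*(w - 6)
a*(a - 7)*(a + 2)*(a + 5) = a^4 - 39*a^2 - 70*a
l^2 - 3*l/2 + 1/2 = (l - 1)*(l - 1/2)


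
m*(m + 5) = m^2 + 5*m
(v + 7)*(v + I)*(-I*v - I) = -I*v^3 + v^2 - 8*I*v^2 + 8*v - 7*I*v + 7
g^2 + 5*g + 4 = (g + 1)*(g + 4)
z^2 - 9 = (z - 3)*(z + 3)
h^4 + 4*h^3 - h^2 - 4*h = h*(h - 1)*(h + 1)*(h + 4)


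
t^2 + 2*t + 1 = (t + 1)^2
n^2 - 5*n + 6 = (n - 3)*(n - 2)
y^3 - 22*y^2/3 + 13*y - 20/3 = (y - 5)*(y - 4/3)*(y - 1)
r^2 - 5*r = r*(r - 5)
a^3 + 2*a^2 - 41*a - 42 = (a - 6)*(a + 1)*(a + 7)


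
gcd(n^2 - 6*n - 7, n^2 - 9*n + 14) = n - 7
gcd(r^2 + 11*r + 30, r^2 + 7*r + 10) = r + 5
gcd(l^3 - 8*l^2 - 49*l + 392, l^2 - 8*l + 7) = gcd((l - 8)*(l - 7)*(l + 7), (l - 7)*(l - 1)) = l - 7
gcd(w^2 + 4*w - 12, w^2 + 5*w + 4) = 1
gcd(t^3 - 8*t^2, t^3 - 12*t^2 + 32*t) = t^2 - 8*t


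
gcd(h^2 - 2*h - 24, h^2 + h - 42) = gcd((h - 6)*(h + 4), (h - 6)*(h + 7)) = h - 6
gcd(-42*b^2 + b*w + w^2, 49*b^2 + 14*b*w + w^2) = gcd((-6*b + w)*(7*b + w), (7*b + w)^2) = 7*b + w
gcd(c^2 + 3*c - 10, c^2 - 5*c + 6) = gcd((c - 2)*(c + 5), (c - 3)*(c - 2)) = c - 2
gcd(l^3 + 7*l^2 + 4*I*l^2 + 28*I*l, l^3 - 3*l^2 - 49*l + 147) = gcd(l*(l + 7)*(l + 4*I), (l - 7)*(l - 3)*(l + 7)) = l + 7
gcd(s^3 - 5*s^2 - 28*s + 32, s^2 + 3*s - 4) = s^2 + 3*s - 4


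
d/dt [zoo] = 0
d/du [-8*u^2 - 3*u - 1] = -16*u - 3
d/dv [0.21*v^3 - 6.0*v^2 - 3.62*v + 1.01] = 0.63*v^2 - 12.0*v - 3.62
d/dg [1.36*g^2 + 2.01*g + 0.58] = 2.72*g + 2.01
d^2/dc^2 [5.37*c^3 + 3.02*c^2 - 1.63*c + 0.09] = 32.22*c + 6.04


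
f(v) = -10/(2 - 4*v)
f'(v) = -40/(2 - 4*v)^2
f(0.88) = 6.58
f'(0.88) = -17.31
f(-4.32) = -0.52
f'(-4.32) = -0.11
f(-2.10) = -0.96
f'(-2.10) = -0.37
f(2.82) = 1.08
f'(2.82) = -0.46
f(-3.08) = -0.70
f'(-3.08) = -0.20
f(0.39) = -22.73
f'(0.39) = -206.61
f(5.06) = 0.55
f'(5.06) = -0.12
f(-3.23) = -0.67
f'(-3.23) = -0.18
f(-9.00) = -0.26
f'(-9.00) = -0.03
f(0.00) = -5.00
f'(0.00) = -10.00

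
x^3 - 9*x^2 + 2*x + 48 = (x - 8)*(x - 3)*(x + 2)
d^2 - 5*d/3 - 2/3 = (d - 2)*(d + 1/3)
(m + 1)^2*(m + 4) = m^3 + 6*m^2 + 9*m + 4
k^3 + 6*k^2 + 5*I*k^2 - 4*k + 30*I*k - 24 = (k + 6)*(k + I)*(k + 4*I)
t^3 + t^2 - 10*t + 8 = (t - 2)*(t - 1)*(t + 4)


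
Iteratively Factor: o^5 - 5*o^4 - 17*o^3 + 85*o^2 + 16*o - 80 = (o + 4)*(o^4 - 9*o^3 + 19*o^2 + 9*o - 20) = (o + 1)*(o + 4)*(o^3 - 10*o^2 + 29*o - 20) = (o - 5)*(o + 1)*(o + 4)*(o^2 - 5*o + 4) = (o - 5)*(o - 4)*(o + 1)*(o + 4)*(o - 1)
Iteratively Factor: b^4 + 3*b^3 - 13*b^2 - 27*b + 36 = (b - 1)*(b^3 + 4*b^2 - 9*b - 36) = (b - 1)*(b + 3)*(b^2 + b - 12) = (b - 1)*(b + 3)*(b + 4)*(b - 3)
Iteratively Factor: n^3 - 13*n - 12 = (n - 4)*(n^2 + 4*n + 3) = (n - 4)*(n + 3)*(n + 1)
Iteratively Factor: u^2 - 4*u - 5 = (u + 1)*(u - 5)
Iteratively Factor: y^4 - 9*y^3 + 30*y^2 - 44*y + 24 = (y - 2)*(y^3 - 7*y^2 + 16*y - 12) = (y - 3)*(y - 2)*(y^2 - 4*y + 4) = (y - 3)*(y - 2)^2*(y - 2)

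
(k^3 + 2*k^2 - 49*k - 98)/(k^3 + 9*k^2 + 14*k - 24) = (k^3 + 2*k^2 - 49*k - 98)/(k^3 + 9*k^2 + 14*k - 24)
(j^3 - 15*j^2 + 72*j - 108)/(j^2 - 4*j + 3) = (j^2 - 12*j + 36)/(j - 1)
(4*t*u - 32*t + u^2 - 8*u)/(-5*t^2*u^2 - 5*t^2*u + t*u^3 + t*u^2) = (-4*t*u + 32*t - u^2 + 8*u)/(t*u*(5*t*u + 5*t - u^2 - u))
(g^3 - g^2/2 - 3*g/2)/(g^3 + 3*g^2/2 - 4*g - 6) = g*(2*g^2 - g - 3)/(2*g^3 + 3*g^2 - 8*g - 12)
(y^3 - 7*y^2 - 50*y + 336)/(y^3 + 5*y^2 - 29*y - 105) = (y^2 - 14*y + 48)/(y^2 - 2*y - 15)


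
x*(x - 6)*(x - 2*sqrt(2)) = x^3 - 6*x^2 - 2*sqrt(2)*x^2 + 12*sqrt(2)*x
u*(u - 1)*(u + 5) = u^3 + 4*u^2 - 5*u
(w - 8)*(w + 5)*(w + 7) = w^3 + 4*w^2 - 61*w - 280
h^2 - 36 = (h - 6)*(h + 6)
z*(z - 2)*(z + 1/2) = z^3 - 3*z^2/2 - z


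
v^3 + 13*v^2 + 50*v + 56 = (v + 2)*(v + 4)*(v + 7)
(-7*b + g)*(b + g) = -7*b^2 - 6*b*g + g^2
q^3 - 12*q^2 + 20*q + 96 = (q - 8)*(q - 6)*(q + 2)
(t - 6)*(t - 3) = t^2 - 9*t + 18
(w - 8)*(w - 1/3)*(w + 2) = w^3 - 19*w^2/3 - 14*w + 16/3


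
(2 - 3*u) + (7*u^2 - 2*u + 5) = 7*u^2 - 5*u + 7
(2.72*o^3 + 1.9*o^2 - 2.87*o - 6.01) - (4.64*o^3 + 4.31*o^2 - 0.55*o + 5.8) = -1.92*o^3 - 2.41*o^2 - 2.32*o - 11.81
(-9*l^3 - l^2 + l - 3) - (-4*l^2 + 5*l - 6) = -9*l^3 + 3*l^2 - 4*l + 3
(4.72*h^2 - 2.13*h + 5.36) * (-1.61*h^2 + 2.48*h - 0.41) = -7.5992*h^4 + 15.1349*h^3 - 15.8472*h^2 + 14.1661*h - 2.1976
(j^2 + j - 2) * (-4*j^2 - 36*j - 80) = -4*j^4 - 40*j^3 - 108*j^2 - 8*j + 160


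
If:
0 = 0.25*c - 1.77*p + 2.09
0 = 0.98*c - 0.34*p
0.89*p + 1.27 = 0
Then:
No Solution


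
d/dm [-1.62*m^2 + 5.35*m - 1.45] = 5.35 - 3.24*m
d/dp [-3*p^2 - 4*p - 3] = -6*p - 4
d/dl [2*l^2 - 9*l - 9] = 4*l - 9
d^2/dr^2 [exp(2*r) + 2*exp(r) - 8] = (4*exp(r) + 2)*exp(r)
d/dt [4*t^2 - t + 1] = 8*t - 1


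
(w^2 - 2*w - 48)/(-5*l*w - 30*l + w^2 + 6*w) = (w - 8)/(-5*l + w)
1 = 1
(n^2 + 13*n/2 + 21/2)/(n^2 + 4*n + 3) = (n + 7/2)/(n + 1)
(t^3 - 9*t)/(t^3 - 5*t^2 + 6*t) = (t + 3)/(t - 2)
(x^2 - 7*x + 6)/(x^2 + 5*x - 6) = (x - 6)/(x + 6)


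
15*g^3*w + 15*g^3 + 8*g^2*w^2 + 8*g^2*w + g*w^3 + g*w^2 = (3*g + w)*(5*g + w)*(g*w + g)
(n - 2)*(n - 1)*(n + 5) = n^3 + 2*n^2 - 13*n + 10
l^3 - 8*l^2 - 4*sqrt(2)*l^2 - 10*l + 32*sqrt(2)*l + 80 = (l - 8)*(l - 5*sqrt(2))*(l + sqrt(2))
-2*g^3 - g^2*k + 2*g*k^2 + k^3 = (-g + k)*(g + k)*(2*g + k)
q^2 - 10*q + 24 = (q - 6)*(q - 4)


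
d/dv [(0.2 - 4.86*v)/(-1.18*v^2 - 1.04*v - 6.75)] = (-5.7348*v^2 + 0.472*v + 33.013)/(1.3924*v^4 + 2.4544*v^3 + 17.0116*v^2 + 14.04*v + 45.5625)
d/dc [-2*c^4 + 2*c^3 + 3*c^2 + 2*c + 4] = -8*c^3 + 6*c^2 + 6*c + 2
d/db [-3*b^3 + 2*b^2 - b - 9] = -9*b^2 + 4*b - 1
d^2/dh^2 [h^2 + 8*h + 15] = 2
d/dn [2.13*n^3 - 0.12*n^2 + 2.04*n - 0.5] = 6.39*n^2 - 0.24*n + 2.04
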